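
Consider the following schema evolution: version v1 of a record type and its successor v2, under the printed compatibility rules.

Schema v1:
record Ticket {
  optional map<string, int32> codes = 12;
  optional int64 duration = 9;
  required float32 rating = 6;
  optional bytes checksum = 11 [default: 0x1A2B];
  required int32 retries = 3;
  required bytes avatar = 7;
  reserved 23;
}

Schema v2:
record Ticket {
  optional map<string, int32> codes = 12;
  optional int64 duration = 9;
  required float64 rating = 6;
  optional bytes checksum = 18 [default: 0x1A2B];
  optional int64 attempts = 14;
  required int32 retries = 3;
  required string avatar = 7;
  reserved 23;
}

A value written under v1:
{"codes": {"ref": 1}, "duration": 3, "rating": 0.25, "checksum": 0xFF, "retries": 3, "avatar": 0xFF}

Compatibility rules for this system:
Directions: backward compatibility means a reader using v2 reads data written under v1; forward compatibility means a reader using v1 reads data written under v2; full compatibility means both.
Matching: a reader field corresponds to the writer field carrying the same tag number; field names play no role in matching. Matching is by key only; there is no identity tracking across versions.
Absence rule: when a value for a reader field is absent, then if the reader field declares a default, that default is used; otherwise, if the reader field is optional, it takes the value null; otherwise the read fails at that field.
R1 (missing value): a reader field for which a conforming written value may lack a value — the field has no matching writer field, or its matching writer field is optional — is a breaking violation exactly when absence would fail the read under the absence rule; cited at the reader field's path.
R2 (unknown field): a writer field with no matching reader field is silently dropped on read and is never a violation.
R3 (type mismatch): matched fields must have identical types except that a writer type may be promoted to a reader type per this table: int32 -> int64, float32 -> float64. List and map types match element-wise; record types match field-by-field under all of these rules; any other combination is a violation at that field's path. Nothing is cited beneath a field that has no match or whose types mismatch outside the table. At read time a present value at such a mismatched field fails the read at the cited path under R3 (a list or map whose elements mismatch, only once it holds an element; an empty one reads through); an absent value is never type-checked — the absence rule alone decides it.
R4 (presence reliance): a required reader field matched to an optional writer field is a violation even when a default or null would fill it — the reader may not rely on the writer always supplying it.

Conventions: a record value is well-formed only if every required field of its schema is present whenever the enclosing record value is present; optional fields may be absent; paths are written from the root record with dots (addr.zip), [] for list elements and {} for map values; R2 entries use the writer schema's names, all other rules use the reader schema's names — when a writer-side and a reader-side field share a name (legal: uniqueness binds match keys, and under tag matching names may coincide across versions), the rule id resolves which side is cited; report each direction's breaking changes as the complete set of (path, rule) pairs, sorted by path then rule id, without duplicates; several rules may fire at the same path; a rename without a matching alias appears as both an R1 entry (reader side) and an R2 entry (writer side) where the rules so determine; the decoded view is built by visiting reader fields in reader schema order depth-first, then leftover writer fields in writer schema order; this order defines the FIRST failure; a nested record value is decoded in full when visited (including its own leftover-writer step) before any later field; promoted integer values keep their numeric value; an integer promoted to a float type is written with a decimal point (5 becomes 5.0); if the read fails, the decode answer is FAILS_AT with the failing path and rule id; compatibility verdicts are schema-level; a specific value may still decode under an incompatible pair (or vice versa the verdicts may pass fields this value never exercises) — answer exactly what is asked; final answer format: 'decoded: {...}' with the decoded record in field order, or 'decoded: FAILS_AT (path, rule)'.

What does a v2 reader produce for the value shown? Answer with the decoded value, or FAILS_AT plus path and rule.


in Ticket below, arrows point writer -> reader
decoding the Ticket value with the v2 reader:
  codes := {"ref": 1}
  duration := 3
  rating := 0.25 (float32 -> float64)
  checksum := 0x1A2B (no value, default fills)
  attempts := null (not supplied -> null)
  retries := 3
  read fails at avatar under R3
  => FAILS_AT (avatar, R3)
the rest of the Ticket diff is inert for this question:
  added field attempts to record Ticket: optional int64, tag 14 (in v2 it sits immediately before retries) -> triggers nothing under the printed rules; the Ticket answer is the same either way
  field rating in record Ticket: type float32 changed to float64 -> schema-level compatibility only; this Ticket value's decode is unchanged
  field checksum in record Ticket: tag 11 changed to 18 -> triggers nothing under the printed rules; the Ticket answer is the same either way

decoded: FAILS_AT (avatar, R3)


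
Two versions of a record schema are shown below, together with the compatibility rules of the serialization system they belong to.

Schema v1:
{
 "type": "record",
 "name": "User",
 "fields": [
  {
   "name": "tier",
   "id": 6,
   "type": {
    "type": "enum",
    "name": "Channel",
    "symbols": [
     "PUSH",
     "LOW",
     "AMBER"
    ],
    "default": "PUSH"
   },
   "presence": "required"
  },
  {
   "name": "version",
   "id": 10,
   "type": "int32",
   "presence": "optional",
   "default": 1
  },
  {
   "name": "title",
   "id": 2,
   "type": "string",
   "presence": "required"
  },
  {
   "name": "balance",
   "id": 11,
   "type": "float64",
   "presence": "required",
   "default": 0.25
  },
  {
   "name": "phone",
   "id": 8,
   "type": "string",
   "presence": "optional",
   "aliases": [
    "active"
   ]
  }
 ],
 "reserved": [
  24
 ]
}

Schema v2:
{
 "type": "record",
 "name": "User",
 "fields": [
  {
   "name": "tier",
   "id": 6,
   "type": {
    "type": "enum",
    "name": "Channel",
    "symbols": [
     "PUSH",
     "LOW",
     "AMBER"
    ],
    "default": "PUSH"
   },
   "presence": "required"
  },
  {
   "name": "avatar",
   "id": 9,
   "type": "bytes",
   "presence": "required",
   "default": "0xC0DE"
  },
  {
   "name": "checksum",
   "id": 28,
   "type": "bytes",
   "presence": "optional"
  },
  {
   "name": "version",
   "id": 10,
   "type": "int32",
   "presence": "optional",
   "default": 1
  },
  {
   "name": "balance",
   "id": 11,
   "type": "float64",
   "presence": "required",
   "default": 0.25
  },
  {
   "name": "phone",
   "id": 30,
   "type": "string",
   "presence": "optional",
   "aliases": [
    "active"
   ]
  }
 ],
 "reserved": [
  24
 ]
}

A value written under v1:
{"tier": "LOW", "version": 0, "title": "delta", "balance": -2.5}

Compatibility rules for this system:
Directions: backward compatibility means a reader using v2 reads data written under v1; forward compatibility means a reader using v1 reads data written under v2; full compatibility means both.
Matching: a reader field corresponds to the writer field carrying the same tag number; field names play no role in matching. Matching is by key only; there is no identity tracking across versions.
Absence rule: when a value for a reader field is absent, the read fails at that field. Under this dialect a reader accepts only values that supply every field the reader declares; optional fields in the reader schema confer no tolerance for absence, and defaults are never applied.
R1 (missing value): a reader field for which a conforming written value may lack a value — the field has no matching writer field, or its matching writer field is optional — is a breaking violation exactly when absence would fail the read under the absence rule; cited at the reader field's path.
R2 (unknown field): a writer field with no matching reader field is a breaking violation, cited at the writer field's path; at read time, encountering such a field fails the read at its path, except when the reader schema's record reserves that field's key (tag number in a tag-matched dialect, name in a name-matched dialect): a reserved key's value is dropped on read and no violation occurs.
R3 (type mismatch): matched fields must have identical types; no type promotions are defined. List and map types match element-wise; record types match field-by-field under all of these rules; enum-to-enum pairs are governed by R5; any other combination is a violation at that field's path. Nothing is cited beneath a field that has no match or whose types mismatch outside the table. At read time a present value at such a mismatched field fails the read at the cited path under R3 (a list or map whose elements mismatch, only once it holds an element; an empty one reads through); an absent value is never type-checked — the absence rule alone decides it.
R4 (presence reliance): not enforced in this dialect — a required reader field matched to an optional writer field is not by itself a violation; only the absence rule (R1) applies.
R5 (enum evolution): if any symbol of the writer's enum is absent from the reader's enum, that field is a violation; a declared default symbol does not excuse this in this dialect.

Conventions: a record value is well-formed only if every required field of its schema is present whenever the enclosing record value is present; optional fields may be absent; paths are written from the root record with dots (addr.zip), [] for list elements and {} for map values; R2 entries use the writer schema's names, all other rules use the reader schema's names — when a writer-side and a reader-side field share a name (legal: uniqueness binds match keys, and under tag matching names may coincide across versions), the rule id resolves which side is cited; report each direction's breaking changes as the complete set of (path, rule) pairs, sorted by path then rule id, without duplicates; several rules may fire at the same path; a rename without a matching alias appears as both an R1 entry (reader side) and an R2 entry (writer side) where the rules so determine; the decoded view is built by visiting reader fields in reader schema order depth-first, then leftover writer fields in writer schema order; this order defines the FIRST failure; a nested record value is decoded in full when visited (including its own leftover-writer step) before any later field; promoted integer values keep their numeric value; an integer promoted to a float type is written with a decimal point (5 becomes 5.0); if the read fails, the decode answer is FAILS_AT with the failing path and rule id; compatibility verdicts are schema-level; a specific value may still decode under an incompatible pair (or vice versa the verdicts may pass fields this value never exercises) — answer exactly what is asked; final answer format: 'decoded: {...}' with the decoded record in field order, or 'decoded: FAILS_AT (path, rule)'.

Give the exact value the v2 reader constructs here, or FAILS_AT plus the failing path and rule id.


arrows below run writer -> reader for User
decoding the User value with the v2 reader:
  tier := "LOW"
  read fails at avatar under R1 (no fill)
  => FAILS_AT (avatar, R1)
checking off the User differences that do not matter here:
  added field checksum to record User: optional bytes, tag 28 (in v2 it sits immediately before version) -> a verdict-level change on User — the shown value reads the same
  field phone in record User: tag 8 changed to 30 -> a verdict-level change on User — the shown value reads the same
  removed field title from record User -> a verdict-level change on User — the shown value reads the same

decoded: FAILS_AT (avatar, R1)


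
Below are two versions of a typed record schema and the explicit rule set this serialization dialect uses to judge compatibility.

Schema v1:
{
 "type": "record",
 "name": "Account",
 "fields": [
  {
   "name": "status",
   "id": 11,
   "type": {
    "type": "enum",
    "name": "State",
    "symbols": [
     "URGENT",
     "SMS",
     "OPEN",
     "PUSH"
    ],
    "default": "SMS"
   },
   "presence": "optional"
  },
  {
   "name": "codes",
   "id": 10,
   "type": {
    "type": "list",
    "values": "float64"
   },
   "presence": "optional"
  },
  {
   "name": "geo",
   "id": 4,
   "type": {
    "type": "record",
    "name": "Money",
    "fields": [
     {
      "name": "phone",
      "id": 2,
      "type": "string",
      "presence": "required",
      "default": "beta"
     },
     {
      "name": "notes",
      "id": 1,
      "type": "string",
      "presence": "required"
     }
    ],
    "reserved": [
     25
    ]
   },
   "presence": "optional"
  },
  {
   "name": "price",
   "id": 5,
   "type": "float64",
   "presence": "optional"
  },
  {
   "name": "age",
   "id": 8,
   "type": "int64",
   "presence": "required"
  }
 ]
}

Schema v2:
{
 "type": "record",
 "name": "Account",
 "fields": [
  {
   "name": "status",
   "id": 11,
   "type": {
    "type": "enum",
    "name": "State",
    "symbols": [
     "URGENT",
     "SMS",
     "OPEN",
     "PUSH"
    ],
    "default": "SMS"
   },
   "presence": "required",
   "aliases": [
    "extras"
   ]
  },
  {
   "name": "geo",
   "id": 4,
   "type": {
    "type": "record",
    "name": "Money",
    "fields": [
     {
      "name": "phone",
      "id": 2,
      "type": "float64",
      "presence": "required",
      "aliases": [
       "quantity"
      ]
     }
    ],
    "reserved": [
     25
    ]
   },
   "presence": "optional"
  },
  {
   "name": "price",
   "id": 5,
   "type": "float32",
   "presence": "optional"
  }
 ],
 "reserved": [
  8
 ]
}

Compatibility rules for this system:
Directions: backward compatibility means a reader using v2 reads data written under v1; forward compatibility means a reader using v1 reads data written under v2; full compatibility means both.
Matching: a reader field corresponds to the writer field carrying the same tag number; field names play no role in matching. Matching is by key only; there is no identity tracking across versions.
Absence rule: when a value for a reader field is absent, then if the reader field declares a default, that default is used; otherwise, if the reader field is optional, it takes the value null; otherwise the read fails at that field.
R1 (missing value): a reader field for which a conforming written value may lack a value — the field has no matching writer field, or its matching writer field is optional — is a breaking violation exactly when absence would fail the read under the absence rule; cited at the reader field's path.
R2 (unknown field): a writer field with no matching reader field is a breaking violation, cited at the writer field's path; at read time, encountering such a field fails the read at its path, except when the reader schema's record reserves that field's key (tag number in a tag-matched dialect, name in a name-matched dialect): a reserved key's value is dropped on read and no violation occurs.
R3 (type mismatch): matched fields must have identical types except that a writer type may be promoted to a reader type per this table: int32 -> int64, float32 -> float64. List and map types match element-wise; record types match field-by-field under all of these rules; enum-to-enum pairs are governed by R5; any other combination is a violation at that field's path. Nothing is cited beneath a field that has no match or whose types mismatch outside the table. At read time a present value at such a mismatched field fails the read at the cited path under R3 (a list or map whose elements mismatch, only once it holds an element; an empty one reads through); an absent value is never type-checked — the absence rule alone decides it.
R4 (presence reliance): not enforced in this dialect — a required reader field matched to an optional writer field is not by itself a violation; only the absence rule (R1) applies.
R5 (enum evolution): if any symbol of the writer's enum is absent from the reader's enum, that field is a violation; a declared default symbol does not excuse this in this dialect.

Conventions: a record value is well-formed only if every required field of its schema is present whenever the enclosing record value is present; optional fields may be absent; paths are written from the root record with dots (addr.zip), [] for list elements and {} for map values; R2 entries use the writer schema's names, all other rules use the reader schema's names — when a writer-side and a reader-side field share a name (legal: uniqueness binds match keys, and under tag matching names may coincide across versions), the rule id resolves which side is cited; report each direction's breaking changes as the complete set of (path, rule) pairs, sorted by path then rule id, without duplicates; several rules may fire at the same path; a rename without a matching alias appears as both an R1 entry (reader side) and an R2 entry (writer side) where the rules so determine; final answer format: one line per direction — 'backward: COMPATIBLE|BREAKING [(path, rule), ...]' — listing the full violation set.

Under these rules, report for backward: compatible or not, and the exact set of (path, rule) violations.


the writer's type comes first in each Account pair
backward for Account (reader v2, writer v1):
  State -> State, writer optional: status aligns to status
  Money -> Money, writer optional: geo aligns to geo
  float64 -> float32, writer optional: price aligns to price
  writer field codes has no reader counterpart
  writer field age has no reader counterpart
  string -> float64, writer required: geo.phone aligns to geo.phone
  writer field geo.notes has no reader counterpart
  rule R2 violated at codes
  rule R2 violated at geo.notes
  rule R3 violated at geo.phone
  rule R3 violated at price
  rule R1 violated at status
  => backward: BREAKING (5)
the rest of the Account diff is inert for this question:
  removed field age from record Account (its key 8 joins the reserved list) -> fires only in the forward direction of Account, which is not asked here

backward: BREAKING [(codes, R2), (geo.notes, R2), (geo.phone, R3), (price, R3), (status, R1)]


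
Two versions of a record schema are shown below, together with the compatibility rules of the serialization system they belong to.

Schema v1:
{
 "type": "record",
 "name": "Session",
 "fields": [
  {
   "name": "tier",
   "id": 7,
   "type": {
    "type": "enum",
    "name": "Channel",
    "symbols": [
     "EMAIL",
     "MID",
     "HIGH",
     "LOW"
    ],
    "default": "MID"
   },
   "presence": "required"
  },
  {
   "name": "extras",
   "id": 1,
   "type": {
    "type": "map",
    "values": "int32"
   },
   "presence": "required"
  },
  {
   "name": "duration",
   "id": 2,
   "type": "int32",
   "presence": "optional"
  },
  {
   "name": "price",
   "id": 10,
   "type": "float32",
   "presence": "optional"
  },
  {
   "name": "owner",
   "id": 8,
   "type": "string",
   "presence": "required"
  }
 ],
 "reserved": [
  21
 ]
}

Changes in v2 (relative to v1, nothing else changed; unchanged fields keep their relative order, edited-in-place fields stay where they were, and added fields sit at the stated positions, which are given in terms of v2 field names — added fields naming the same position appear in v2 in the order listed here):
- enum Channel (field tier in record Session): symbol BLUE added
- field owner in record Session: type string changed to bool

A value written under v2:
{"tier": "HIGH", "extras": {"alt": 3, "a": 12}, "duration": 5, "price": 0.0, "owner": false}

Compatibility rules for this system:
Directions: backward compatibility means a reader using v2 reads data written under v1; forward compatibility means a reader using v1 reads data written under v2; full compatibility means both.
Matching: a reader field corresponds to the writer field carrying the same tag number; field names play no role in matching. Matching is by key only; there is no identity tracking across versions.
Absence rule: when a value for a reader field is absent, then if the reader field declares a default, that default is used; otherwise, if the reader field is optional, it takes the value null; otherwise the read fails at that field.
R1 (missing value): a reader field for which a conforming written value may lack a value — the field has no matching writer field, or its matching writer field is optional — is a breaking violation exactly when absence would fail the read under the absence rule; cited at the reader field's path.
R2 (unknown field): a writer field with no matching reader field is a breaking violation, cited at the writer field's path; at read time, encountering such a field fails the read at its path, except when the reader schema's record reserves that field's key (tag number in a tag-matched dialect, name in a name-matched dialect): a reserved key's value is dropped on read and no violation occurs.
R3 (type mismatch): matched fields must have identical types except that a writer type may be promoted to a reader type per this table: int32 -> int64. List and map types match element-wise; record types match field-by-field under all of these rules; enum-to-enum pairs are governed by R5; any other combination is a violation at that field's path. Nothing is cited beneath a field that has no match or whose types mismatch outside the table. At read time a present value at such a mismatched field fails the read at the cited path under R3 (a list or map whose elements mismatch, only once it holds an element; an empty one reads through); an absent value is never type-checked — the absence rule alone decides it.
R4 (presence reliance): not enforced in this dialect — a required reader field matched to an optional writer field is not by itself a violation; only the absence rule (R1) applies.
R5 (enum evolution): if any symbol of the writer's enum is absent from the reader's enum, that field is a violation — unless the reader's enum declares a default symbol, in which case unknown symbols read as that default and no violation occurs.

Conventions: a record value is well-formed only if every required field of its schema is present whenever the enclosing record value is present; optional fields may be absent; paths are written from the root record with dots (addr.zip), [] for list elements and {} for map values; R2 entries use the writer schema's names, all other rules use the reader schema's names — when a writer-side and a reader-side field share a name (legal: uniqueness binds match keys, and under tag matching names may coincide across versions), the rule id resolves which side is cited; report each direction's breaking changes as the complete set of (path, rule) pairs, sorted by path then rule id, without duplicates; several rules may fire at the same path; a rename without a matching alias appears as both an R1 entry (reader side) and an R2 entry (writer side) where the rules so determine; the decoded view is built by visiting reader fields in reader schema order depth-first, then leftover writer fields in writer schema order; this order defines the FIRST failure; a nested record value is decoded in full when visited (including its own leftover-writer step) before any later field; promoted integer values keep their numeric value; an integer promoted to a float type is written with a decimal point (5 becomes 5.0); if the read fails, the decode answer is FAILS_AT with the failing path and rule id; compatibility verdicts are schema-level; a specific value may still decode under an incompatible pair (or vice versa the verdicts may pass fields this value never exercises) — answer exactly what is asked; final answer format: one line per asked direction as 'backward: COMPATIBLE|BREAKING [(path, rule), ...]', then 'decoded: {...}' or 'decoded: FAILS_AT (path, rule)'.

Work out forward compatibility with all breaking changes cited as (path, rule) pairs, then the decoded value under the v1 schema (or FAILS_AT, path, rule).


forward: BREAKING [(owner, R3)]; decoded: FAILS_AT (owner, R3)

in Session below, arrows point writer -> reader
checking forward for Session: reader v1 against writer v2:
  Channel -> Channel, writer required: tier aligns to tier
  map<string, int32> -> map<string, int32>, writer required: extras aligns to extras
  int32 -> int32, writer optional: duration aligns to duration
  float32 -> float32, writer optional: price aligns to price
  bool -> string, writer required: owner aligns to owner
  breaking: (owner, R3)
  forward on Session therefore BREAKING (1)
decode (reader v1):
  tier := "HIGH"
  extras := {"alt": 3, "a": 12}
  duration := 5
  price := 0.0
  read fails at owner under R3
  => FAILS_AT (owner, R3)
the other Session changes do not affect what is asked:
  enum Channel (field tier in record Session): symbol BLUE added -> no rule fires on it in Session's dialect; the asked verdict holds


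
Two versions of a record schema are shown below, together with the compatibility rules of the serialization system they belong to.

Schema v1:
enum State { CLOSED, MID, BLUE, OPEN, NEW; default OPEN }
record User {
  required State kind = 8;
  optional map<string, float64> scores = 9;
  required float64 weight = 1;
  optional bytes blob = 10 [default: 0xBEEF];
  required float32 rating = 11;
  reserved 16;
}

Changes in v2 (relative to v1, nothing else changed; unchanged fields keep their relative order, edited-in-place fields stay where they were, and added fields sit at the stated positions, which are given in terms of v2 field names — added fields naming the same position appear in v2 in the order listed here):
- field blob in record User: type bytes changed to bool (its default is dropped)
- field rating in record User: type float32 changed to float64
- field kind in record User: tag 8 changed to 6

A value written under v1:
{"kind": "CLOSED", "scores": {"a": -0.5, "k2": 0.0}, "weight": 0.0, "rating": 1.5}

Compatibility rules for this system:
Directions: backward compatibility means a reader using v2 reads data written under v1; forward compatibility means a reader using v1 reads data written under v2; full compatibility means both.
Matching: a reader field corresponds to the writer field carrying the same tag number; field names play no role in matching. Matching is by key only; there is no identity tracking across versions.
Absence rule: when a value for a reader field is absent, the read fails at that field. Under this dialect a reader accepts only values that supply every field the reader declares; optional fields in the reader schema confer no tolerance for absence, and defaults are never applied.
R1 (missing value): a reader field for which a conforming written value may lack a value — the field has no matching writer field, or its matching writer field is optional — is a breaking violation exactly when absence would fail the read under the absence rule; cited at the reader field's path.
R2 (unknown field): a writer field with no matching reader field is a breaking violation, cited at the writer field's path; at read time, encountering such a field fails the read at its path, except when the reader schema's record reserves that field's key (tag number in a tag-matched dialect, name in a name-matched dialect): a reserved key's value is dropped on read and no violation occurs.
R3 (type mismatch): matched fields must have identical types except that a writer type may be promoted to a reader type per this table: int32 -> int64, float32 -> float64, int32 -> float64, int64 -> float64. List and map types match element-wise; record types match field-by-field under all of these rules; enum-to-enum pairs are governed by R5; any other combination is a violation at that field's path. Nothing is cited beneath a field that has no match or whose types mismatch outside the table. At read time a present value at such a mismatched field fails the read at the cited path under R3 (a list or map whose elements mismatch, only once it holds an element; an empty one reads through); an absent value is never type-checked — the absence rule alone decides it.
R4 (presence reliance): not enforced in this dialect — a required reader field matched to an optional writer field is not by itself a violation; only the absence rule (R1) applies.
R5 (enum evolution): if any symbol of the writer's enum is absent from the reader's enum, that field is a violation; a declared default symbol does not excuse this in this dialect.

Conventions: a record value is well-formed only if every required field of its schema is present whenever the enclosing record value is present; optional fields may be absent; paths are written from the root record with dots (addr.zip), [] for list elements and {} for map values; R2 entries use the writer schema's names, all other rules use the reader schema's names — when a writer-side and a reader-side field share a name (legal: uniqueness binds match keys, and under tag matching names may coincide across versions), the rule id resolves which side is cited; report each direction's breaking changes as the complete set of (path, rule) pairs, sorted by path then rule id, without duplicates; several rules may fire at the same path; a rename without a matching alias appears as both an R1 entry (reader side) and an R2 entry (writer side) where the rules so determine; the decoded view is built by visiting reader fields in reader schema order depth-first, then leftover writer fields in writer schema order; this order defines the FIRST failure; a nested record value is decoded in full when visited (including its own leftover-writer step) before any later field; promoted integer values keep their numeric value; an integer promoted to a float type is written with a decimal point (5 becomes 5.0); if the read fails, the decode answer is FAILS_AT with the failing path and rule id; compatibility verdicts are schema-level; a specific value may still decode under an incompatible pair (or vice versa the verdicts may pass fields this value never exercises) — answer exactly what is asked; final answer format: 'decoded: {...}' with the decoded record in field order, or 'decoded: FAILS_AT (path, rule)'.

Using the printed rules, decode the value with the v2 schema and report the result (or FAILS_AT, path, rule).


the writer's type comes first in each User pair
migrating the User value to v2:
  read fails at kind under R1 (no fill)
  => FAILS_AT (kind, R1)
remaining User differences; none change what is asked:
  field blob in record User: type bytes changed to bool (its default is dropped) -> schema-level compatibility only; this User value's decode is unchanged
  field rating in record User: type float32 changed to float64 -> schema-level compatibility only; this User value's decode is unchanged

decoded: FAILS_AT (kind, R1)


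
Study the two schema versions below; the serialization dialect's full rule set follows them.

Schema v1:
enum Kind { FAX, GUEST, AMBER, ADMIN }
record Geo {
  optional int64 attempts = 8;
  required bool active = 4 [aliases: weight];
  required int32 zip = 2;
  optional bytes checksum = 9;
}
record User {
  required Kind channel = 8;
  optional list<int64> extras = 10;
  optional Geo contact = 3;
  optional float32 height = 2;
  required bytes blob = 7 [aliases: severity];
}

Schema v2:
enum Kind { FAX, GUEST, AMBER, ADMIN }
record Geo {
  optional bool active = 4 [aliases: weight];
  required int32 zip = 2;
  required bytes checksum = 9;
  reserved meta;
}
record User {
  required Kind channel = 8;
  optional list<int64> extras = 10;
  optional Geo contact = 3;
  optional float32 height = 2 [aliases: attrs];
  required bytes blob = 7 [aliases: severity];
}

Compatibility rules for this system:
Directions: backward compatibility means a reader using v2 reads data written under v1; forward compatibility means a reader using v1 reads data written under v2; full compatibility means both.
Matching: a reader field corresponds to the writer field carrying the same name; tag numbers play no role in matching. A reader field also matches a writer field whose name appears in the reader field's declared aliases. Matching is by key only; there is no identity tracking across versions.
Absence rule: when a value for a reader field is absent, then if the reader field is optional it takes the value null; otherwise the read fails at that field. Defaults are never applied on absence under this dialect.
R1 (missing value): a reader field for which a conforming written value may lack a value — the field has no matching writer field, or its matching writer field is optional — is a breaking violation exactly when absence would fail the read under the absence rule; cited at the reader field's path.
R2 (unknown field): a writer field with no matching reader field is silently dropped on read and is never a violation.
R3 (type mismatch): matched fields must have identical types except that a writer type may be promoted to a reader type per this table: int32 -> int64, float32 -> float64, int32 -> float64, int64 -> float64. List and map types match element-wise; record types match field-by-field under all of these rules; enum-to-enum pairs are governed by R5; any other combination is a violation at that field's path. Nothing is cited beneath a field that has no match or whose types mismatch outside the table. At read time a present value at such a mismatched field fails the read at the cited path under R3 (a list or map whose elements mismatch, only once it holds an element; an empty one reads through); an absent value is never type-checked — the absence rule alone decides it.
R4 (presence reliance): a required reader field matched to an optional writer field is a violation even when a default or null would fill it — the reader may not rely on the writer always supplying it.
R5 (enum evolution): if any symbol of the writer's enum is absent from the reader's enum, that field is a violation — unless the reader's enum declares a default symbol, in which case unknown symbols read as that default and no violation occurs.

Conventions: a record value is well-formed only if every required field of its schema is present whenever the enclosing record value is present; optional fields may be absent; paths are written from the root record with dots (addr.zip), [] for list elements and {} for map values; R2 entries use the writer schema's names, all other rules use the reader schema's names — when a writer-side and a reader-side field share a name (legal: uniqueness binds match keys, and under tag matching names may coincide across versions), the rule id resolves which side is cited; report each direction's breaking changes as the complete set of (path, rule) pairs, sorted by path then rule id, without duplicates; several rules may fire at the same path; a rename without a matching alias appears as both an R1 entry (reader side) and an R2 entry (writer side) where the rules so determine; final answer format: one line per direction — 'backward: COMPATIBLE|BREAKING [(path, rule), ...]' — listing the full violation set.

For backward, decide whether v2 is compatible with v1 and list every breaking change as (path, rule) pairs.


backward: BREAKING [(contact.checksum, R1), (contact.checksum, R4)]

in User below, arrows point writer -> reader
backward analysis of User with v2 as reader and v1 as writer:
  Kind -> Kind, writer required: channel aligns to channel
  list<int64> -> list<int64>, writer optional: extras aligns to extras
  Geo -> Geo, writer optional: contact aligns to contact
  float32 -> float32, writer optional: height aligns to height
  bytes -> bytes, writer required: blob aligns to blob
  bool -> bool, writer required: contact.active aligns to contact.active
  int32 -> int32, writer required: contact.zip aligns to contact.zip
  bytes -> bytes, writer optional: contact.checksum aligns to contact.checksum
  writer field contact.attempts has no reader counterpart
  rule R1 violated at contact.checksum
  rule R4 violated at contact.checksum
  => backward: BREAKING (2)
diffs on User not affecting the asked answer:
  removed field attempts from record Geo -> no rule fires on it in User's dialect; the asked verdict holds
  field active in record Geo: required changed to optional -> matters only for User's forward compatibility — outside the asked direction


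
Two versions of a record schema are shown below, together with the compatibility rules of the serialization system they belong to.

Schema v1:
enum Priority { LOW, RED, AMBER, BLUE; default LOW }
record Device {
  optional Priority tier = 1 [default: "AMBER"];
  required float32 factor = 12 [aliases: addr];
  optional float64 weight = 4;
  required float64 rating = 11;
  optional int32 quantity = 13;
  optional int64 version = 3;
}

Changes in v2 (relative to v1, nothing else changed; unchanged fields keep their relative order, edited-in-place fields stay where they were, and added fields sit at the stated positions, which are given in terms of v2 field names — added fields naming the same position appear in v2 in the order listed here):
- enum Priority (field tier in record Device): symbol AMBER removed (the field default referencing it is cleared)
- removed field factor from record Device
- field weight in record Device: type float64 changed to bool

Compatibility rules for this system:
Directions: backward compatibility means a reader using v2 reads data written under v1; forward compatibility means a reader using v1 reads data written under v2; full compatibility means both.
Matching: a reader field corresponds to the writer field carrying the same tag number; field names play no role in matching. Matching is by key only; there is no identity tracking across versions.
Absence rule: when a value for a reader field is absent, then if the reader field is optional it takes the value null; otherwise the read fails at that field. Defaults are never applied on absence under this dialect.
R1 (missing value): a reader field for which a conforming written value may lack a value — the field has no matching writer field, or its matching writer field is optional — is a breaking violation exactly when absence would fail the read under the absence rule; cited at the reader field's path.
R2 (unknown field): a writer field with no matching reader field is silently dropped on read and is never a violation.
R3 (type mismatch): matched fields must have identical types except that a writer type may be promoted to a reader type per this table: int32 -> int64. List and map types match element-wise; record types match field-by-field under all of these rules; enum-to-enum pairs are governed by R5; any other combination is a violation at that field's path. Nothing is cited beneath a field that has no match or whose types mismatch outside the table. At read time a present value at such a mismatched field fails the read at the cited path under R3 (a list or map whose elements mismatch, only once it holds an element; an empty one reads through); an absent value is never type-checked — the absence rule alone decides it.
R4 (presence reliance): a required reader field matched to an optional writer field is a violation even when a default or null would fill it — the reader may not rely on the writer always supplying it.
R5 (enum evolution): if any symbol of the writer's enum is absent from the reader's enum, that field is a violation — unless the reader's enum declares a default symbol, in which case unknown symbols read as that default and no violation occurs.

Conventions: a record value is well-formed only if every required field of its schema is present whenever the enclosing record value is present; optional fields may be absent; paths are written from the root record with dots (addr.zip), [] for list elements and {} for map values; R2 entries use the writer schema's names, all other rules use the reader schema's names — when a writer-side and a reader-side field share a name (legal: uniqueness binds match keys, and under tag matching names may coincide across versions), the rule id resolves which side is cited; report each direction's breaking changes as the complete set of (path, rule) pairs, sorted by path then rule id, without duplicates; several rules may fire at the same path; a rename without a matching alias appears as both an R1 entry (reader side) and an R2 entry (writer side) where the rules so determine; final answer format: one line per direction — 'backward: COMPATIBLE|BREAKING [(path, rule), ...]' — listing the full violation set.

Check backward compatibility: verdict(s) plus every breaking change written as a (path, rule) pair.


each type pair in Device: writer, then reader
backward analysis of Device with v2 as reader and v1 as writer:
  tier: Priority -> Priority, writer optional; from tier
  weight: float64 -> bool, writer optional; from weight
  rating: float64 -> float64, writer required; from rating
  quantity: int32 -> int32, writer optional; from quantity
  version: int64 -> int64, writer optional; from version
  leftover writer field: factor
  R3 fires at weight
  => backward verdict for Device: BREAKING, 1 violation(s)
checking off the Device differences that do not matter here:
  enum Priority (field tier in record Device): symbol AMBER removed (the field default referencing it is cleared) -> no rule fires on it in Device's dialect; the asked verdict holds
  removed field factor from record Device -> affects forward compatibility only, which is not asked

backward: BREAKING [(weight, R3)]
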